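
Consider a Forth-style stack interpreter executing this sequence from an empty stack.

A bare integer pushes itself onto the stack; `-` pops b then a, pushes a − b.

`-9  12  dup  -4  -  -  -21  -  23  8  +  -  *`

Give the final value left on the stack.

-9  → -9
12  → -9 12
dup → -9 12 12
-4  → -9 12 12 -4
-   → -9 12 16
-   → -9 -4
-21 → -9 -4 -21
-   → -9 17
23  → -9 17 23
8   → -9 17 23 8
+   → -9 17 31
-   → -9 -14
*   → 126

126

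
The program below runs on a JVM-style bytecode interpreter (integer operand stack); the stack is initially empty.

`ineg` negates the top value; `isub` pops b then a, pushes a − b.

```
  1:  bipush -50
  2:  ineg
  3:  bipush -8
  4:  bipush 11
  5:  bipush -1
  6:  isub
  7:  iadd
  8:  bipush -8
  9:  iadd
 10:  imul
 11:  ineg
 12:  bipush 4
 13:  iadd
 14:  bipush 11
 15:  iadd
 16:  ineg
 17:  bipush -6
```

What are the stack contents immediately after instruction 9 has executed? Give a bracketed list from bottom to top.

[50, -4]

bipush -50 : -50
ineg       : 50
bipush -8  : 50 -8
bipush 11  : 50 -8 11
bipush -1  : 50 -8 11 -1
isub       : 50 -8 12
iadd       : 50 4
bipush -8  : 50 4 -8
iadd       : 50 -4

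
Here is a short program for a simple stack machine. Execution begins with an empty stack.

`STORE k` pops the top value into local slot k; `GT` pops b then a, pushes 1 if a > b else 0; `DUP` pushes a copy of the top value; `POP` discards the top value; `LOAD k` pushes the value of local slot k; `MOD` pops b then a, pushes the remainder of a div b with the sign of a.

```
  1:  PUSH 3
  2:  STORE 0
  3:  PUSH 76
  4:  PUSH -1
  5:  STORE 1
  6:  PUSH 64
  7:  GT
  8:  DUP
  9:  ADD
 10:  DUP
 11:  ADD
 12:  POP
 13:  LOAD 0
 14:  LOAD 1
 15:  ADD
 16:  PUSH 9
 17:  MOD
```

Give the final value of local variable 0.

PUSH 3  → 3
STORE 0 → (empty)
PUSH 76 → 76
PUSH -1 → 76 -1
STORE 1 → 76
PUSH 64 → 76 64
GT      → 1
DUP     → 1 1
ADD     → 2
DUP     → 2 2
ADD     → 4
POP     → (empty)
LOAD 0  → 3
LOAD 1  → 3 -1
ADD     → 2
PUSH 9  → 2 9
MOD     → 2

3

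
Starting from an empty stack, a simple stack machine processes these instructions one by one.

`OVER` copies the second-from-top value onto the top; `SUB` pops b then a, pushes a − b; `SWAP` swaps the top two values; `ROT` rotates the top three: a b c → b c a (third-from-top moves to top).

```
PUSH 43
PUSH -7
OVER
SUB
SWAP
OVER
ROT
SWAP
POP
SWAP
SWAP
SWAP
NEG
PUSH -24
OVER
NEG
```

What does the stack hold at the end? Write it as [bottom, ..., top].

PUSH 43  -> 43
PUSH -7  -> 43 -7
OVER     -> 43 -7 43
SUB      -> 43 -50
SWAP     -> -50 43
OVER     -> -50 43 -50
ROT      -> 43 -50 -50
SWAP     -> 43 -50 -50
POP      -> 43 -50
SWAP     -> -50 43
SWAP     -> 43 -50
SWAP     -> -50 43
NEG      -> -50 -43
PUSH -24 -> -50 -43 -24
OVER     -> -50 -43 -24 -43
NEG      -> -50 -43 -24 43

[-50, -43, -24, 43]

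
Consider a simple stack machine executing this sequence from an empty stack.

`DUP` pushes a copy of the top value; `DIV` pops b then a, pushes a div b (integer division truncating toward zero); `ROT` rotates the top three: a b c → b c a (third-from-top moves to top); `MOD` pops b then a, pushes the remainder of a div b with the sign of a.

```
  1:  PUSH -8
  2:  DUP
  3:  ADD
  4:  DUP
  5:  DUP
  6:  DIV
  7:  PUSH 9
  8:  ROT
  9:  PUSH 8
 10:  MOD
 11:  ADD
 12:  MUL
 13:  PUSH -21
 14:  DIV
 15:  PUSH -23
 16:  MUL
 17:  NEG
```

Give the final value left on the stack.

PUSH -8  : -8
DUP      : -8 -8
ADD      : -16
DUP      : -16 -16
DUP      : -16 -16 -16
DIV      : -16 1
PUSH 9   : -16 1 9
ROT      : 1 9 -16
PUSH 8   : 1 9 -16 8
MOD      : 1 9 0
ADD      : 1 9
MUL      : 9
PUSH -21 : 9 -21
DIV      : 0
PUSH -23 : 0 -23
MUL      : 0
NEG      : 0

0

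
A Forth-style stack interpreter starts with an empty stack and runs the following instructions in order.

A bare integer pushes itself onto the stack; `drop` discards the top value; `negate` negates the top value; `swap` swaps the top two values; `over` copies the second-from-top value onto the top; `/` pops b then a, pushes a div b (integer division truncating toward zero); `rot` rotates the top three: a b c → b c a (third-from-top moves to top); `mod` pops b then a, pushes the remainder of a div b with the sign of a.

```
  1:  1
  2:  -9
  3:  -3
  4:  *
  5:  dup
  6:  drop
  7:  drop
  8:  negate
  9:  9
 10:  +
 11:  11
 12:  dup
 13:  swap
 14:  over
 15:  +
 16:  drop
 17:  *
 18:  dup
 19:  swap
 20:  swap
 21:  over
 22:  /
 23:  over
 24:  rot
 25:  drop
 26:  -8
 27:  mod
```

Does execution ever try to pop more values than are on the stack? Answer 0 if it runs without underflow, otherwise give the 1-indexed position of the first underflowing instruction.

0

1      → 1
-9     → 1 -9
-3     → 1 -9 -3
*      → 1 27
dup    → 1 27 27
drop   → 1 27
drop   → 1
negate → -1
9      → -1 9
+      → 8
11     → 8 11
dup    → 8 11 11
swap   → 8 11 11
over   → 8 11 11 11
+      → 8 11 22
drop   → 8 11
*      → 88
dup    → 88 88
swap   → 88 88
swap   → 88 88
over   → 88 88 88
/      → 88 1
over   → 88 1 88
rot    → 1 88 88
drop   → 1 88
-8     → 1 88 -8
mod    → 1 0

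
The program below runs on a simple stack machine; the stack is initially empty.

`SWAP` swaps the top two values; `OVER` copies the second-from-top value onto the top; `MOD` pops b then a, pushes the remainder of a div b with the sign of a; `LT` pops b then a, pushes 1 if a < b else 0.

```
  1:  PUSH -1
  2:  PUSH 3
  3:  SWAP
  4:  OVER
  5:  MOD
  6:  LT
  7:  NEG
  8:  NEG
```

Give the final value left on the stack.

PUSH -1 : -1
PUSH 3  : -1 3
SWAP    : 3 -1
OVER    : 3 -1 3
MOD     : 3 -1
LT      : 0
NEG     : 0
NEG     : 0

0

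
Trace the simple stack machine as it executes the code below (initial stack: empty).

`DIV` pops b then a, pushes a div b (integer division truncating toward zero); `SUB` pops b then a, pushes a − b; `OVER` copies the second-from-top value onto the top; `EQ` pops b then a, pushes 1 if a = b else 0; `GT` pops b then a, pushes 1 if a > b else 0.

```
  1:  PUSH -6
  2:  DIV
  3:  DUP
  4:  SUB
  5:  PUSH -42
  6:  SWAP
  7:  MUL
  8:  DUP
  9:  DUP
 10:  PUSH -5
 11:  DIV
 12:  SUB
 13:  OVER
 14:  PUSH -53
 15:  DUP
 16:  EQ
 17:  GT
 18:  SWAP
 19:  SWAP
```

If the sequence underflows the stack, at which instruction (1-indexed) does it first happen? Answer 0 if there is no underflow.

2

PUSH -6 -> [-6]
DIV  — needs 2 operands, stack has 1 → underflow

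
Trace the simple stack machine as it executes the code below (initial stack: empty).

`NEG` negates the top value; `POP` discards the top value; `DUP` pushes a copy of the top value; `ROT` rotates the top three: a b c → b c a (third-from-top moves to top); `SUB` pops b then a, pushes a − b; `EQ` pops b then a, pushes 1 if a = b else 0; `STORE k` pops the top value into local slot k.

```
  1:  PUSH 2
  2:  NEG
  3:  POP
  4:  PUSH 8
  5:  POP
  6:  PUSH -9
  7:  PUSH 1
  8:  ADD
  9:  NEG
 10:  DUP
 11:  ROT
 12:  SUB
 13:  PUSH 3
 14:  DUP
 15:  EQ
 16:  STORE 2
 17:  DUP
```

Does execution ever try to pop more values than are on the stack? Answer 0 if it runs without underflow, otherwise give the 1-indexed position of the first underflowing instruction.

11

PUSH 2   2
NEG      -2
POP      (empty)
PUSH 8   8
POP      (empty)
PUSH -9  -9
PUSH 1   -9 1
ADD      -8
NEG      8
DUP      8 8
ROT  — needs 3 operands, stack has 2 → underflow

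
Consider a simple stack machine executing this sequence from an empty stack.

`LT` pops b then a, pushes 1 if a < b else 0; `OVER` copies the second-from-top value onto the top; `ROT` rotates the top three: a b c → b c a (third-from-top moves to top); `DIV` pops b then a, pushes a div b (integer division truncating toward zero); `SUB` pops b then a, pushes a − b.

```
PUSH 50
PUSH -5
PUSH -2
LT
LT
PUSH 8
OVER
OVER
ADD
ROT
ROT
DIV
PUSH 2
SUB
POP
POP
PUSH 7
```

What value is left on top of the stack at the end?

7

PUSH 50 → [50]
PUSH -5 → [50, -5]
PUSH -2 → [50, -5, -2]
LT      → [50, 1]
LT      → [0]
PUSH 8  → [0, 8]
OVER    → [0, 8, 0]
OVER    → [0, 8, 0, 8]
ADD     → [0, 8, 8]
ROT     → [8, 8, 0]
ROT     → [8, 0, 8]
DIV     → [8, 0]
PUSH 2  → [8, 0, 2]
SUB     → [8, -2]
POP     → [8]
POP     → []
PUSH 7  → [7]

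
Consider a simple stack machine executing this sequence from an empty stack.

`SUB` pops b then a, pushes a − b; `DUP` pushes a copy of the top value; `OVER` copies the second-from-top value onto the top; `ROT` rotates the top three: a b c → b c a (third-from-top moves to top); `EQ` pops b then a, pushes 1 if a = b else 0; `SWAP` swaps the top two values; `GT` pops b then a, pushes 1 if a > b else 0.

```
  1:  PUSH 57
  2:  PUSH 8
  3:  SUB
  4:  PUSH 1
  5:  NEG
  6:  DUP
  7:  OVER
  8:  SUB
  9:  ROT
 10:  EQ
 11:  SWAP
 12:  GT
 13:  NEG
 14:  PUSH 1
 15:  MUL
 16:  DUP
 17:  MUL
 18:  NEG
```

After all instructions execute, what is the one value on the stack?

PUSH 57 : [57]
PUSH 8  : [57, 8]
SUB     : [49]
PUSH 1  : [49, 1]
NEG     : [49, -1]
DUP     : [49, -1, -1]
OVER    : [49, -1, -1, -1]
SUB     : [49, -1, 0]
ROT     : [-1, 0, 49]
EQ      : [-1, 0]
SWAP    : [0, -1]
GT      : [1]
NEG     : [-1]
PUSH 1  : [-1, 1]
MUL     : [-1]
DUP     : [-1, -1]
MUL     : [1]
NEG     : [-1]

-1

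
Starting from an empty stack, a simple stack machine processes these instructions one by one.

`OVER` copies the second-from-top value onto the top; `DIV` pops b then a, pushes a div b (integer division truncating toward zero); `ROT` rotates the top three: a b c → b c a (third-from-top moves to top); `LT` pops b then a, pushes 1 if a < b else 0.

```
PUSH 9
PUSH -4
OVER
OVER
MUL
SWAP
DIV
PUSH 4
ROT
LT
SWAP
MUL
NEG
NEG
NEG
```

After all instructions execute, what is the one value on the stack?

PUSH 9   [9]
PUSH -4  [9, -4]
OVER     [9, -4, 9]
OVER     [9, -4, 9, -4]
MUL      [9, -4, -36]
SWAP     [9, -36, -4]
DIV      [9, 9]
PUSH 4   [9, 9, 4]
ROT      [9, 4, 9]
LT       [9, 1]
SWAP     [1, 9]
MUL      [9]
NEG      [-9]
NEG      [9]
NEG      [-9]

-9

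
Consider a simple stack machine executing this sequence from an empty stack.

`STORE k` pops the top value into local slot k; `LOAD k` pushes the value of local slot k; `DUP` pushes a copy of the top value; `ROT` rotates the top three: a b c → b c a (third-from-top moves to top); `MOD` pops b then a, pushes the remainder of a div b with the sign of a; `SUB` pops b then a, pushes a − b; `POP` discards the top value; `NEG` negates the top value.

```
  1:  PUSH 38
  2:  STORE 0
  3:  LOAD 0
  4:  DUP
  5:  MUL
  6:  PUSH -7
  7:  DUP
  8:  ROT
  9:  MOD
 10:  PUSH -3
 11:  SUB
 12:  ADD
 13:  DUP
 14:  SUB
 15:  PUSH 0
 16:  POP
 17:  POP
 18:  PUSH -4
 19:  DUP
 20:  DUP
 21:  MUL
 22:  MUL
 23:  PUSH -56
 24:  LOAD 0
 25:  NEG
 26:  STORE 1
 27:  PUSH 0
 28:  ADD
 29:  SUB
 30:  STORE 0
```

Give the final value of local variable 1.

PUSH 38   38
STORE 0   (empty)
LOAD 0    38
DUP       38 38
MUL       1444
PUSH -7   1444 -7
DUP       1444 -7 -7
ROT       -7 -7 1444
MOD       -7 -7
PUSH -3   -7 -7 -3
SUB       -7 -4
ADD       -11
DUP       -11 -11
SUB       0
PUSH 0    0 0
POP       0
POP       (empty)
PUSH -4   -4
DUP       -4 -4
DUP       -4 -4 -4
MUL       -4 16
MUL       -64
PUSH -56  -64 -56
LOAD 0    -64 -56 38
NEG       -64 -56 -38
STORE 1   -64 -56
PUSH 0    -64 -56 0
ADD       -64 -56
SUB       -8
STORE 0   (empty)

-38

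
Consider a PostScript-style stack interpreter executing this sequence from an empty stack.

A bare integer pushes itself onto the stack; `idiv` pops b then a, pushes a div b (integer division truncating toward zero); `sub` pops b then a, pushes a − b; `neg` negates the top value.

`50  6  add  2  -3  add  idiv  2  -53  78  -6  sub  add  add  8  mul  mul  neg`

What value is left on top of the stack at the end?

50   → [50]
6    → [50, 6]
add  → [56]
2    → [56, 2]
-3   → [56, 2, -3]
add  → [56, -1]
idiv → [-56]
2    → [-56, 2]
-53  → [-56, 2, -53]
78   → [-56, 2, -53, 78]
-6   → [-56, 2, -53, 78, -6]
sub  → [-56, 2, -53, 84]
add  → [-56, 2, 31]
add  → [-56, 33]
8    → [-56, 33, 8]
mul  → [-56, 264]
mul  → [-14784]
neg  → [14784]

14784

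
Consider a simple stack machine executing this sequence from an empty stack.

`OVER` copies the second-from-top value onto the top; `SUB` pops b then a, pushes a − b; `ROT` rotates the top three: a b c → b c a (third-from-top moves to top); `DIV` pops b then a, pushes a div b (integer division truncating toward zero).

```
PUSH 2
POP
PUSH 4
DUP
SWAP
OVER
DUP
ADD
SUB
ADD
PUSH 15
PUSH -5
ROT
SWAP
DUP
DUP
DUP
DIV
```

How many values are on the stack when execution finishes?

5

PUSH 2   [2]
POP      []
PUSH 4   [4]
DUP      [4, 4]
SWAP     [4, 4]
OVER     [4, 4, 4]
DUP      [4, 4, 4, 4]
ADD      [4, 4, 8]
SUB      [4, -4]
ADD      [0]
PUSH 15  [0, 15]
PUSH -5  [0, 15, -5]
ROT      [15, -5, 0]
SWAP     [15, 0, -5]
DUP      [15, 0, -5, -5]
DUP      [15, 0, -5, -5, -5]
DUP      [15, 0, -5, -5, -5, -5]
DIV      [15, 0, -5, -5, 1]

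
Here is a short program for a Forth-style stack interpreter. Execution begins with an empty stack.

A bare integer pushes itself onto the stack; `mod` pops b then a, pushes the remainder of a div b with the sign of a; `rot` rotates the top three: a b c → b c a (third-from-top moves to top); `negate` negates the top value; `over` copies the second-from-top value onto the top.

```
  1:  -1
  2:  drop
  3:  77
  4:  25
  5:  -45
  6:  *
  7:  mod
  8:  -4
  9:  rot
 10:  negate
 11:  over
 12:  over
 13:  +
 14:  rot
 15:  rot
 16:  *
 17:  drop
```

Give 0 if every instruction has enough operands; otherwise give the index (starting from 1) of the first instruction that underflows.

-1   → -1
drop → (empty)
77   → 77
25   → 77 25
-45  → 77 25 -45
*    → 77 -1125
mod  → 77
-4   → 77 -4
rot  — needs 3 operands, stack has 2 → underflow

9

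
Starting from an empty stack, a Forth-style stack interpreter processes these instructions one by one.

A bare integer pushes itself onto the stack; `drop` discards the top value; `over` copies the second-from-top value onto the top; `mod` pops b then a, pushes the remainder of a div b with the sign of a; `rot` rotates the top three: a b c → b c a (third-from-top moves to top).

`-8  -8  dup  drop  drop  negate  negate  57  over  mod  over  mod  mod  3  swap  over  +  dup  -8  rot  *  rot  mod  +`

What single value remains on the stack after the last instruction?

-8     → [-8]
-8     → [-8, -8]
dup    → [-8, -8, -8]
drop   → [-8, -8]
drop   → [-8]
negate → [8]
negate → [-8]
57     → [-8, 57]
over   → [-8, 57, -8]
mod    → [-8, 1]
over   → [-8, 1, -8]
mod    → [-8, 1]
mod    → [0]
3      → [0, 3]
swap   → [3, 0]
over   → [3, 0, 3]
+      → [3, 3]
dup    → [3, 3, 3]
-8     → [3, 3, 3, -8]
rot    → [3, 3, -8, 3]
*      → [3, 3, -24]
rot    → [3, -24, 3]
mod    → [3, 0]
+      → [3]

3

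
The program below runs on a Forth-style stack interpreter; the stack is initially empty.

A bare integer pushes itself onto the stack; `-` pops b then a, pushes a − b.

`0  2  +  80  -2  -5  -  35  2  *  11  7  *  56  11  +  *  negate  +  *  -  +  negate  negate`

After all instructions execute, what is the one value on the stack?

0      : [0]
2      : [0, 2]
+      : [2]
80     : [2, 80]
-2     : [2, 80, -2]
-5     : [2, 80, -2, -5]
-      : [2, 80, 3]
35     : [2, 80, 3, 35]
2      : [2, 80, 3, 35, 2]
*      : [2, 80, 3, 70]
11     : [2, 80, 3, 70, 11]
7      : [2, 80, 3, 70, 11, 7]
*      : [2, 80, 3, 70, 77]
56     : [2, 80, 3, 70, 77, 56]
11     : [2, 80, 3, 70, 77, 56, 11]
+      : [2, 80, 3, 70, 77, 67]
*      : [2, 80, 3, 70, 5159]
negate : [2, 80, 3, 70, -5159]
+      : [2, 80, 3, -5089]
*      : [2, 80, -15267]
-      : [2, 15347]
+      : [15349]
negate : [-15349]
negate : [15349]

15349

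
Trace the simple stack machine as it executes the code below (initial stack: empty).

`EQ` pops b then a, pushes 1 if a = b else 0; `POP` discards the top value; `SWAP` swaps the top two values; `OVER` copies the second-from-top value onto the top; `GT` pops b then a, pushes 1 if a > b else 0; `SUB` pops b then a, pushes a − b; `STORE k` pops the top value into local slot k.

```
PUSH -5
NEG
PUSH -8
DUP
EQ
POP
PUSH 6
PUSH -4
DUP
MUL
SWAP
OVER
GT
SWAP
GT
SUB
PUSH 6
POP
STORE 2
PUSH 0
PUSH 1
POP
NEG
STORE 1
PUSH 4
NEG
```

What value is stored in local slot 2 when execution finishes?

PUSH -5  [-5]
NEG      [5]
PUSH -8  [5, -8]
DUP      [5, -8, -8]
EQ       [5, 1]
POP      [5]
PUSH 6   [5, 6]
PUSH -4  [5, 6, -4]
DUP      [5, 6, -4, -4]
MUL      [5, 6, 16]
SWAP     [5, 16, 6]
OVER     [5, 16, 6, 16]
GT       [5, 16, 0]
SWAP     [5, 0, 16]
GT       [5, 0]
SUB      [5]
PUSH 6   [5, 6]
POP      [5]
STORE 2  []
PUSH 0   [0]
PUSH 1   [0, 1]
POP      [0]
NEG      [0]
STORE 1  []
PUSH 4   [4]
NEG      [-4]

5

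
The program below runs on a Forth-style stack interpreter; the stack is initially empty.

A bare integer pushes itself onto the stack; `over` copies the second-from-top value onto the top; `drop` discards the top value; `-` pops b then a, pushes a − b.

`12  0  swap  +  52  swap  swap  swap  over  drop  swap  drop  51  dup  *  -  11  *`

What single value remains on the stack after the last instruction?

12   : [12]
0    : [12, 0]
swap : [0, 12]
+    : [12]
52   : [12, 52]
swap : [52, 12]
swap : [12, 52]
swap : [52, 12]
over : [52, 12, 52]
drop : [52, 12]
swap : [12, 52]
drop : [12]
51   : [12, 51]
dup  : [12, 51, 51]
*    : [12, 2601]
-    : [-2589]
11   : [-2589, 11]
*    : [-28479]

-28479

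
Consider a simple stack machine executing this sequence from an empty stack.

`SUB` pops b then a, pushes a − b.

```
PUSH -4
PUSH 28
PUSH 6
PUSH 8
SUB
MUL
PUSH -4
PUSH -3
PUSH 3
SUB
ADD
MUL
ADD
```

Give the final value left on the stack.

PUSH -4 -> [-4]
PUSH 28 -> [-4, 28]
PUSH 6  -> [-4, 28, 6]
PUSH 8  -> [-4, 28, 6, 8]
SUB     -> [-4, 28, -2]
MUL     -> [-4, -56]
PUSH -4 -> [-4, -56, -4]
PUSH -3 -> [-4, -56, -4, -3]
PUSH 3  -> [-4, -56, -4, -3, 3]
SUB     -> [-4, -56, -4, -6]
ADD     -> [-4, -56, -10]
MUL     -> [-4, 560]
ADD     -> [556]

556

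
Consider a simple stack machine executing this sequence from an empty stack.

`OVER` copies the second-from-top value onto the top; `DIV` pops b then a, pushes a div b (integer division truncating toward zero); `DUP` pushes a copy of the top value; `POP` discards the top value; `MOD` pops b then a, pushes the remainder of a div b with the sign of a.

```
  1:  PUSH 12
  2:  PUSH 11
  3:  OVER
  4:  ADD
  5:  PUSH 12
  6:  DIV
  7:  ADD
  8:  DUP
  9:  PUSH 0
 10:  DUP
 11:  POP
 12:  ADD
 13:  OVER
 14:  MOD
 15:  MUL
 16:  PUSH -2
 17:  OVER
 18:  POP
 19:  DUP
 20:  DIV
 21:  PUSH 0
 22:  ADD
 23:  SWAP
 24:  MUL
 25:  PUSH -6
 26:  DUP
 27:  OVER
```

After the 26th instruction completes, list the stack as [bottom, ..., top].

PUSH 12 : 12
PUSH 11 : 12 11
OVER    : 12 11 12
ADD     : 12 23
PUSH 12 : 12 23 12
DIV     : 12 1
ADD     : 13
DUP     : 13 13
PUSH 0  : 13 13 0
DUP     : 13 13 0 0
POP     : 13 13 0
ADD     : 13 13
OVER    : 13 13 13
MOD     : 13 0
MUL     : 0
PUSH -2 : 0 -2
OVER    : 0 -2 0
POP     : 0 -2
DUP     : 0 -2 -2
DIV     : 0 1
PUSH 0  : 0 1 0
ADD     : 0 1
SWAP    : 1 0
MUL     : 0
PUSH -6 : 0 -6
DUP     : 0 -6 -6

[0, -6, -6]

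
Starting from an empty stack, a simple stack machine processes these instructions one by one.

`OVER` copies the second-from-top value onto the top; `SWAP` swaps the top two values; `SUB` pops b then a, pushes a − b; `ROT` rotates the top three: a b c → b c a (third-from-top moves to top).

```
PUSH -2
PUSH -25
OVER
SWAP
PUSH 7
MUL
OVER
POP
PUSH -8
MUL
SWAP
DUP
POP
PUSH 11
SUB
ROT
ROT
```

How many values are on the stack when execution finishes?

PUSH -2  → [-2]
PUSH -25 → [-2, -25]
OVER     → [-2, -25, -2]
SWAP     → [-2, -2, -25]
PUSH 7   → [-2, -2, -25, 7]
MUL      → [-2, -2, -175]
OVER     → [-2, -2, -175, -2]
POP      → [-2, -2, -175]
PUSH -8  → [-2, -2, -175, -8]
MUL      → [-2, -2, 1400]
SWAP     → [-2, 1400, -2]
DUP      → [-2, 1400, -2, -2]
POP      → [-2, 1400, -2]
PUSH 11  → [-2, 1400, -2, 11]
SUB      → [-2, 1400, -13]
ROT      → [1400, -13, -2]
ROT      → [-13, -2, 1400]

3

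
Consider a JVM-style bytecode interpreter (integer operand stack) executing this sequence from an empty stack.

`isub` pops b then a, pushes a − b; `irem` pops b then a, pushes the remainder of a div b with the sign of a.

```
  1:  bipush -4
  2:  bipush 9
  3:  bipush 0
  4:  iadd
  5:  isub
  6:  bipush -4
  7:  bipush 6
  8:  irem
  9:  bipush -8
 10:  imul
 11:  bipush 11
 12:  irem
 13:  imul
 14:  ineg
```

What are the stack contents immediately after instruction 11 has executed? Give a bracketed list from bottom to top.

bipush -4  [-4]
bipush 9   [-4, 9]
bipush 0   [-4, 9, 0]
iadd       [-4, 9]
isub       [-13]
bipush -4  [-13, -4]
bipush 6   [-13, -4, 6]
irem       [-13, -4]
bipush -8  [-13, -4, -8]
imul       [-13, 32]
bipush 11  [-13, 32, 11]

[-13, 32, 11]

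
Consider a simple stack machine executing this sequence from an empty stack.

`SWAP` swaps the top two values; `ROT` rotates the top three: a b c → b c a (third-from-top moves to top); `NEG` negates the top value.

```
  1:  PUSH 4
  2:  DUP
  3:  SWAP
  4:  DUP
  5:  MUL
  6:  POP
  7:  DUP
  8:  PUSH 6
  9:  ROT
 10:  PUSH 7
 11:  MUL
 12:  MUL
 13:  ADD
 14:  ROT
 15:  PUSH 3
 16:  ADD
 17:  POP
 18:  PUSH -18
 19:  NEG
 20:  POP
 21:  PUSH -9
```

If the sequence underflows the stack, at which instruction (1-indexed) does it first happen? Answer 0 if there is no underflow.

PUSH 4 : 4
DUP    : 4 4
SWAP   : 4 4
DUP    : 4 4 4
MUL    : 4 16
POP    : 4
DUP    : 4 4
PUSH 6 : 4 4 6
ROT    : 4 6 4
PUSH 7 : 4 6 4 7
MUL    : 4 6 28
MUL    : 4 168
ADD    : 172
ROT  — needs 3 operands, stack has 1 → underflow

14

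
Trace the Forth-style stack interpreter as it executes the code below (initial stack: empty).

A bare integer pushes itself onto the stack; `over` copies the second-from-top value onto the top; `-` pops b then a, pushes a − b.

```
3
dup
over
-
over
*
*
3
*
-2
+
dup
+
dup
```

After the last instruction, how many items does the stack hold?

2

3    → [3]
dup  → [3, 3]
over → [3, 3, 3]
-    → [3, 0]
over → [3, 0, 3]
*    → [3, 0]
*    → [0]
3    → [0, 3]
*    → [0]
-2   → [0, -2]
+    → [-2]
dup  → [-2, -2]
+    → [-4]
dup  → [-4, -4]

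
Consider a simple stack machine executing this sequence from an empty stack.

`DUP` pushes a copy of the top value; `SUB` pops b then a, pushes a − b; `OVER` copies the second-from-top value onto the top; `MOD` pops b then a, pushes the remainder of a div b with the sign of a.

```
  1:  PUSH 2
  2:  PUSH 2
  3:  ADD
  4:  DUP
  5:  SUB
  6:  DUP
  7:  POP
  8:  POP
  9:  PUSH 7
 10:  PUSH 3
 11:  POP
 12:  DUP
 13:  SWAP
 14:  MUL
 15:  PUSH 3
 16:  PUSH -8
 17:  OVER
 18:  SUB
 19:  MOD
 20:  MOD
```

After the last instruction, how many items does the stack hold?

1

PUSH 2  → [2]
PUSH 2  → [2, 2]
ADD     → [4]
DUP     → [4, 4]
SUB     → [0]
DUP     → [0, 0]
POP     → [0]
POP     → []
PUSH 7  → [7]
PUSH 3  → [7, 3]
POP     → [7]
DUP     → [7, 7]
SWAP    → [7, 7]
MUL     → [49]
PUSH 3  → [49, 3]
PUSH -8 → [49, 3, -8]
OVER    → [49, 3, -8, 3]
SUB     → [49, 3, -11]
MOD     → [49, 3]
MOD     → [1]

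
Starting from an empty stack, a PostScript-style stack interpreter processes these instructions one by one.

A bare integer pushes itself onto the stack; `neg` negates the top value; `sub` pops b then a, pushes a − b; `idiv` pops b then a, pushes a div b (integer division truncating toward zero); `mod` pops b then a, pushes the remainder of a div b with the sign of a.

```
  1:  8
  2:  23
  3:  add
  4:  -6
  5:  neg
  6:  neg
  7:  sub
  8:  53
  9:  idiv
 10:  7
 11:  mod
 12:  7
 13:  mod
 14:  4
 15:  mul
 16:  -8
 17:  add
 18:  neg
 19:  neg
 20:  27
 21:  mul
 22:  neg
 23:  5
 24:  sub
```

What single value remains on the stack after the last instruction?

8     8
23    8 23
add   31
-6    31 -6
neg   31 6
neg   31 -6
sub   37
53    37 53
idiv  0
7     0 7
mod   0
7     0 7
mod   0
4     0 4
mul   0
-8    0 -8
add   -8
neg   8
neg   -8
27    -8 27
mul   -216
neg   216
5     216 5
sub   211

211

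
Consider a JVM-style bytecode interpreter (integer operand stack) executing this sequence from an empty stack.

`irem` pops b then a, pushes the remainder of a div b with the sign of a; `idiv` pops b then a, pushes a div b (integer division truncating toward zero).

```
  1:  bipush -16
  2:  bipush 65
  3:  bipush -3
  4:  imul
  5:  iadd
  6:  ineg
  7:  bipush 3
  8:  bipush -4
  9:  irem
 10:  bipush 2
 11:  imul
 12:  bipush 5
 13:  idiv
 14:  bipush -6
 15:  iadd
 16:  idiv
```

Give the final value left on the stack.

-42

bipush -16 : -16
bipush 65  : -16 65
bipush -3  : -16 65 -3
imul       : -16 -195
iadd       : -211
ineg       : 211
bipush 3   : 211 3
bipush -4  : 211 3 -4
irem       : 211 3
bipush 2   : 211 3 2
imul       : 211 6
bipush 5   : 211 6 5
idiv       : 211 1
bipush -6  : 211 1 -6
iadd       : 211 -5
idiv       : -42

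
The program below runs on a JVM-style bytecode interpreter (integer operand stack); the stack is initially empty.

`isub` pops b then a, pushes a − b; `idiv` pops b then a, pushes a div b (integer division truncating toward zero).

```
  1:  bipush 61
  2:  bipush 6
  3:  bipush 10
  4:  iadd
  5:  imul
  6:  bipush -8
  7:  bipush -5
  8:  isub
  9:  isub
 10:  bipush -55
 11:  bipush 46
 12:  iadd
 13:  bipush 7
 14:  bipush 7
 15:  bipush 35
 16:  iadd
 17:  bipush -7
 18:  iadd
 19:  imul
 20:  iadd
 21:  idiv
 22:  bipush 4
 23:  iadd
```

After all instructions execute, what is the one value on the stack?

8

bipush 61  → 61
bipush 6   → 61 6
bipush 10  → 61 6 10
iadd       → 61 16
imul       → 976
bipush -8  → 976 -8
bipush -5  → 976 -8 -5
isub       → 976 -3
isub       → 979
bipush -55 → 979 -55
bipush 46  → 979 -55 46
iadd       → 979 -9
bipush 7   → 979 -9 7
bipush 7   → 979 -9 7 7
bipush 35  → 979 -9 7 7 35
iadd       → 979 -9 7 42
bipush -7  → 979 -9 7 42 -7
iadd       → 979 -9 7 35
imul       → 979 -9 245
iadd       → 979 236
idiv       → 4
bipush 4   → 4 4
iadd       → 8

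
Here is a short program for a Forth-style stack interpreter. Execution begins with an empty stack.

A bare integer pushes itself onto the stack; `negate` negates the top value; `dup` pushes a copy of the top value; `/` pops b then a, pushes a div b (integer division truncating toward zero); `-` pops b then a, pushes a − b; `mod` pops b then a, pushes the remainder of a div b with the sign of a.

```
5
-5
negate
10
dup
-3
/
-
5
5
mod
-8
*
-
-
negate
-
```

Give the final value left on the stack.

-3

5      -> [5]
-5     -> [5, -5]
negate -> [5, 5]
10     -> [5, 5, 10]
dup    -> [5, 5, 10, 10]
-3     -> [5, 5, 10, 10, -3]
/      -> [5, 5, 10, -3]
-      -> [5, 5, 13]
5      -> [5, 5, 13, 5]
5      -> [5, 5, 13, 5, 5]
mod    -> [5, 5, 13, 0]
-8     -> [5, 5, 13, 0, -8]
*      -> [5, 5, 13, 0]
-      -> [5, 5, 13]
-      -> [5, -8]
negate -> [5, 8]
-      -> [-3]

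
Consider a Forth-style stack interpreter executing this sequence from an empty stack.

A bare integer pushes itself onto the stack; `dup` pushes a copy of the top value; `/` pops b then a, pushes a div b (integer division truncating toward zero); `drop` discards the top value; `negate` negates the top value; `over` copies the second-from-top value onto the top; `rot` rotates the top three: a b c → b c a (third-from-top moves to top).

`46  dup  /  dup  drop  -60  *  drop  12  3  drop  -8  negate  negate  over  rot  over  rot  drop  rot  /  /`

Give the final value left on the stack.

-12

46     -> 46
dup    -> 46 46
/      -> 1
dup    -> 1 1
drop   -> 1
-60    -> 1 -60
*      -> -60
drop   -> (empty)
12     -> 12
3      -> 12 3
drop   -> 12
-8     -> 12 -8
negate -> 12 8
negate -> 12 -8
over   -> 12 -8 12
rot    -> -8 12 12
over   -> -8 12 12 12
rot    -> -8 12 12 12
drop   -> -8 12 12
rot    -> 12 12 -8
/      -> 12 -1
/      -> -12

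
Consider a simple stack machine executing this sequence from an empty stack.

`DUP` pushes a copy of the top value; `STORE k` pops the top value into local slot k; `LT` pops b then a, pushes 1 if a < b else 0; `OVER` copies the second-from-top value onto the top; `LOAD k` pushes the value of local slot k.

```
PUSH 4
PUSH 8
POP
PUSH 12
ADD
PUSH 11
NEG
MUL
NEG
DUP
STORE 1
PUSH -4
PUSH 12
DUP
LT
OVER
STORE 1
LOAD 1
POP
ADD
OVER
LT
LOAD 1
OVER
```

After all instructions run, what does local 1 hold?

PUSH 4  : [4]
PUSH 8  : [4, 8]
POP     : [4]
PUSH 12 : [4, 12]
ADD     : [16]
PUSH 11 : [16, 11]
NEG     : [16, -11]
MUL     : [-176]
NEG     : [176]
DUP     : [176, 176]
STORE 1 : [176]
PUSH -4 : [176, -4]
PUSH 12 : [176, -4, 12]
DUP     : [176, -4, 12, 12]
LT      : [176, -4, 0]
OVER    : [176, -4, 0, -4]
STORE 1 : [176, -4, 0]
LOAD 1  : [176, -4, 0, -4]
POP     : [176, -4, 0]
ADD     : [176, -4]
OVER    : [176, -4, 176]
LT      : [176, 1]
LOAD 1  : [176, 1, -4]
OVER    : [176, 1, -4, 1]

-4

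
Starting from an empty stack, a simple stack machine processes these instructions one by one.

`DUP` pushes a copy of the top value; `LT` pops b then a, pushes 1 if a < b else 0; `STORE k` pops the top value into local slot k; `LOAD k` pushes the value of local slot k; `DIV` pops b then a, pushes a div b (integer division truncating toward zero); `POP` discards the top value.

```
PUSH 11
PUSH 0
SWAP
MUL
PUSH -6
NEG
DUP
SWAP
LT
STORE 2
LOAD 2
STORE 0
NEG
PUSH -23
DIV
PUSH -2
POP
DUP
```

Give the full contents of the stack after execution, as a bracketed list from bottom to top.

PUSH 11  → [11]
PUSH 0   → [11, 0]
SWAP     → [0, 11]
MUL      → [0]
PUSH -6  → [0, -6]
NEG      → [0, 6]
DUP      → [0, 6, 6]
SWAP     → [0, 6, 6]
LT       → [0, 0]
STORE 2  → [0]
LOAD 2   → [0, 0]
STORE 0  → [0]
NEG      → [0]
PUSH -23 → [0, -23]
DIV      → [0]
PUSH -2  → [0, -2]
POP      → [0]
DUP      → [0, 0]

[0, 0]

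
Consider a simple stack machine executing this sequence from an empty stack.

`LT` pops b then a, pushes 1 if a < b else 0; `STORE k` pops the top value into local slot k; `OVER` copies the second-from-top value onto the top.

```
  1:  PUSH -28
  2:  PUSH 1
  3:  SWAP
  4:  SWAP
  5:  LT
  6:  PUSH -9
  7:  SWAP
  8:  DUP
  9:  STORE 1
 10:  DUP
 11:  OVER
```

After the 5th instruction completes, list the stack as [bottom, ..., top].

PUSH -28  -28
PUSH 1    -28 1
SWAP      1 -28
SWAP      -28 1
LT        1

[1]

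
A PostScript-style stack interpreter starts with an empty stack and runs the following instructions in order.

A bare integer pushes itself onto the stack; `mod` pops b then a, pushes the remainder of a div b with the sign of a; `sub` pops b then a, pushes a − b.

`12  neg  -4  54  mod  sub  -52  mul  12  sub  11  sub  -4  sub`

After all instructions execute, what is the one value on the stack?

12   12
neg  -12
-4   -12 -4
54   -12 -4 54
mod  -12 -4
sub  -8
-52  -8 -52
mul  416
12   416 12
sub  404
11   404 11
sub  393
-4   393 -4
sub  397

397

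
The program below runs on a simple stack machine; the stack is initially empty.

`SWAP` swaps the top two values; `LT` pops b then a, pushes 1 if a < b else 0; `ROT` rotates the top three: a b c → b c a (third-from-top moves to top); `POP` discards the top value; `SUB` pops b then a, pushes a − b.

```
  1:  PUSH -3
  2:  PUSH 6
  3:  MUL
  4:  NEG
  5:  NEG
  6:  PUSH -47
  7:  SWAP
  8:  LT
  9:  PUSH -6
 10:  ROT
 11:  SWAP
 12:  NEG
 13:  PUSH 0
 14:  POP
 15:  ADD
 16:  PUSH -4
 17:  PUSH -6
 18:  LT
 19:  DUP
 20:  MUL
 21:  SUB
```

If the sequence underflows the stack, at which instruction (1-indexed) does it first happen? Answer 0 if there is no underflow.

10

PUSH -3   [-3]
PUSH 6    [-3, 6]
MUL       [-18]
NEG       [18]
NEG       [-18]
PUSH -47  [-18, -47]
SWAP      [-47, -18]
LT        [1]
PUSH -6   [1, -6]
ROT  — needs 3 operands, stack has 2 → underflow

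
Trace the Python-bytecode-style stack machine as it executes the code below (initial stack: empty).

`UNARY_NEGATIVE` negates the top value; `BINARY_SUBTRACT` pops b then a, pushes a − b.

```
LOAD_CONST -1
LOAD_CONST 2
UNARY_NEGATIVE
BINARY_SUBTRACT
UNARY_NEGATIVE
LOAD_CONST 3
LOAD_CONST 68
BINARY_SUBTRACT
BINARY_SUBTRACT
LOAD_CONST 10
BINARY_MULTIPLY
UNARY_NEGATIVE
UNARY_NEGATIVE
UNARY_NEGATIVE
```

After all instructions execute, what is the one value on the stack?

-640

LOAD_CONST -1   : -1
LOAD_CONST 2    : -1 2
UNARY_NEGATIVE  : -1 -2
BINARY_SUBTRACT : 1
UNARY_NEGATIVE  : -1
LOAD_CONST 3    : -1 3
LOAD_CONST 68   : -1 3 68
BINARY_SUBTRACT : -1 -65
BINARY_SUBTRACT : 64
LOAD_CONST 10   : 64 10
BINARY_MULTIPLY : 640
UNARY_NEGATIVE  : -640
UNARY_NEGATIVE  : 640
UNARY_NEGATIVE  : -640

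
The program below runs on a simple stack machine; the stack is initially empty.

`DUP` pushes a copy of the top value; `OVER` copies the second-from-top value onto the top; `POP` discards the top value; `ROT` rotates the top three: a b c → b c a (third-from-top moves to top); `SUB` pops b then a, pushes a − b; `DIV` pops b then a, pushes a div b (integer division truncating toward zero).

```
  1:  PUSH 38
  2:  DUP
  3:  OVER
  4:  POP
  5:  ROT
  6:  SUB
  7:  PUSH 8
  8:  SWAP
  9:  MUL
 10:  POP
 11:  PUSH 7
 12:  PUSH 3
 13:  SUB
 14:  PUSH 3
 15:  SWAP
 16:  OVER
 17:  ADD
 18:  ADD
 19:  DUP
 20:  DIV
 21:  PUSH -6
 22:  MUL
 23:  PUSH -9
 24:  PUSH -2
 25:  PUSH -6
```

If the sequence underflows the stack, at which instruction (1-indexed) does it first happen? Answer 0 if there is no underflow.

PUSH 38  38
DUP      38 38
OVER     38 38 38
POP      38 38
ROT  — needs 3 operands, stack has 2 → underflow

5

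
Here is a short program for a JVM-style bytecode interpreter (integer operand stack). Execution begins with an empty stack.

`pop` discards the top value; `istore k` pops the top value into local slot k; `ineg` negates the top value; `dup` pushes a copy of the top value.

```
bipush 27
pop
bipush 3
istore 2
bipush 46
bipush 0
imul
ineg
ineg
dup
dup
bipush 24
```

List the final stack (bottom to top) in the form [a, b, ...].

bipush 27 -> 27
pop       -> (empty)
bipush 3  -> 3
istore 2  -> (empty)
bipush 46 -> 46
bipush 0  -> 46 0
imul      -> 0
ineg      -> 0
ineg      -> 0
dup       -> 0 0
dup       -> 0 0 0
bipush 24 -> 0 0 0 24

[0, 0, 0, 24]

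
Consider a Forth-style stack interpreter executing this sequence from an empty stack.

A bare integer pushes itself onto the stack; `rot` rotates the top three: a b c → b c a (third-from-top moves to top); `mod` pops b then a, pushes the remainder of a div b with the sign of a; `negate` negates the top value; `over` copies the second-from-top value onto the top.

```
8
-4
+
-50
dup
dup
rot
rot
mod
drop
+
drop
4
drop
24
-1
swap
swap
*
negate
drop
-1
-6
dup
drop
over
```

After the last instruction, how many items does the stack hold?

3

8      -> 8
-4     -> 8 -4
+      -> 4
-50    -> 4 -50
dup    -> 4 -50 -50
dup    -> 4 -50 -50 -50
rot    -> 4 -50 -50 -50
rot    -> 4 -50 -50 -50
mod    -> 4 -50 0
drop   -> 4 -50
+      -> -46
drop   -> (empty)
4      -> 4
drop   -> (empty)
24     -> 24
-1     -> 24 -1
swap   -> -1 24
swap   -> 24 -1
*      -> -24
negate -> 24
drop   -> (empty)
-1     -> -1
-6     -> -1 -6
dup    -> -1 -6 -6
drop   -> -1 -6
over   -> -1 -6 -1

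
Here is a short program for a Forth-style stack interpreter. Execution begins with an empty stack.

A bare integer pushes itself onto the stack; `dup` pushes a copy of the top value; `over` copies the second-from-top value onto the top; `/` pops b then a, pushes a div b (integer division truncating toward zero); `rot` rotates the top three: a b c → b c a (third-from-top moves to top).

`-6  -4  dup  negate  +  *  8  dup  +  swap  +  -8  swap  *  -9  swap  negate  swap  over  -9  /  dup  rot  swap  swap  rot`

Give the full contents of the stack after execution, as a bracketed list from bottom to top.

[128, -14, -9, -14]

-6     -> -6
-4     -> -6 -4
dup    -> -6 -4 -4
negate -> -6 -4 4
+      -> -6 0
*      -> 0
8      -> 0 8
dup    -> 0 8 8
+      -> 0 16
swap   -> 16 0
+      -> 16
-8     -> 16 -8
swap   -> -8 16
*      -> -128
-9     -> -128 -9
swap   -> -9 -128
negate -> -9 128
swap   -> 128 -9
over   -> 128 -9 128
-9     -> 128 -9 128 -9
/      -> 128 -9 -14
dup    -> 128 -9 -14 -14
rot    -> 128 -14 -14 -9
swap   -> 128 -14 -9 -14
swap   -> 128 -14 -14 -9
rot    -> 128 -14 -9 -14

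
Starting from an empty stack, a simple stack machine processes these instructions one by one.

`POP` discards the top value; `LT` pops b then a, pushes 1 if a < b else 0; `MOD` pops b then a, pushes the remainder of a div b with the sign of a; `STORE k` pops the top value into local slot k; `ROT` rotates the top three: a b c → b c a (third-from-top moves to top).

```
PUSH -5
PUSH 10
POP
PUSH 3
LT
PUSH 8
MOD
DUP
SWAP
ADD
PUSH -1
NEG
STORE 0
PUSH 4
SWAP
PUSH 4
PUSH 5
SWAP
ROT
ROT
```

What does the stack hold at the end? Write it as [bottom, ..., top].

PUSH -5 : -5
PUSH 10 : -5 10
POP     : -5
PUSH 3  : -5 3
LT      : 1
PUSH 8  : 1 8
MOD     : 1
DUP     : 1 1
SWAP    : 1 1
ADD     : 2
PUSH -1 : 2 -1
NEG     : 2 1
STORE 0 : 2
PUSH 4  : 2 4
SWAP    : 4 2
PUSH 4  : 4 2 4
PUSH 5  : 4 2 4 5
SWAP    : 4 2 5 4
ROT     : 4 5 4 2
ROT     : 4 4 2 5

[4, 4, 2, 5]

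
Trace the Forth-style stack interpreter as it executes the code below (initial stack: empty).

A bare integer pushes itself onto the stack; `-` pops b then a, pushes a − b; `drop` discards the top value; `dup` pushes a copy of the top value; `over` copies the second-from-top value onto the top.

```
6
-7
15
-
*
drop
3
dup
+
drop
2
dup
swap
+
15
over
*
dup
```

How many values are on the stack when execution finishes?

6    -> [6]
-7   -> [6, -7]
15   -> [6, -7, 15]
-    -> [6, -22]
*    -> [-132]
drop -> []
3    -> [3]
dup  -> [3, 3]
+    -> [6]
drop -> []
2    -> [2]
dup  -> [2, 2]
swap -> [2, 2]
+    -> [4]
15   -> [4, 15]
over -> [4, 15, 4]
*    -> [4, 60]
dup  -> [4, 60, 60]

3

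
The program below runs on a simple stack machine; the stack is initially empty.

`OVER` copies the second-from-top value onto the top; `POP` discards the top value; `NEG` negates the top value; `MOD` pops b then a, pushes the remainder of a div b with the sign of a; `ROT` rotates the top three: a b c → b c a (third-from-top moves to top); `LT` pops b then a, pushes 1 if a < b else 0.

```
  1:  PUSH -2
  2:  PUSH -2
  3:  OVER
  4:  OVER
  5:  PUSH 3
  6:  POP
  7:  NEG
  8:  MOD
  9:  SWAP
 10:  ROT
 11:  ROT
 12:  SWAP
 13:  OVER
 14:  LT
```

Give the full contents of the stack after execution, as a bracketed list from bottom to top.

[-2, 0, 1]

PUSH -2 → -2
PUSH -2 → -2 -2
OVER    → -2 -2 -2
OVER    → -2 -2 -2 -2
PUSH 3  → -2 -2 -2 -2 3
POP     → -2 -2 -2 -2
NEG     → -2 -2 -2 2
MOD     → -2 -2 0
SWAP    → -2 0 -2
ROT     → 0 -2 -2
ROT     → -2 -2 0
SWAP    → -2 0 -2
OVER    → -2 0 -2 0
LT      → -2 0 1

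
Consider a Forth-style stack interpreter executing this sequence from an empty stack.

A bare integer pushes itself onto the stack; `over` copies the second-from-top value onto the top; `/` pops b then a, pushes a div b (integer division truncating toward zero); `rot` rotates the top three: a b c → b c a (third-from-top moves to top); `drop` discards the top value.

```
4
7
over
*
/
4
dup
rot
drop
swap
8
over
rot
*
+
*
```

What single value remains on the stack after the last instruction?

4    : 4
7    : 4 7
over : 4 7 4
*    : 4 28
/    : 0
4    : 0 4
dup  : 0 4 4
rot  : 4 4 0
drop : 4 4
swap : 4 4
8    : 4 4 8
over : 4 4 8 4
rot  : 4 8 4 4
*    : 4 8 16
+    : 4 24
*    : 96

96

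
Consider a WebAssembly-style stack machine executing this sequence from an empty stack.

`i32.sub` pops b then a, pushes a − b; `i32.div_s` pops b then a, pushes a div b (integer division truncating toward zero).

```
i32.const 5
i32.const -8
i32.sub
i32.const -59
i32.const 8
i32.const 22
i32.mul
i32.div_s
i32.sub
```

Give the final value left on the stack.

i32.const 5   -> [5]
i32.const -8  -> [5, -8]
i32.sub       -> [13]
i32.const -59 -> [13, -59]
i32.const 8   -> [13, -59, 8]
i32.const 22  -> [13, -59, 8, 22]
i32.mul       -> [13, -59, 176]
i32.div_s     -> [13, 0]
i32.sub       -> [13]

13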